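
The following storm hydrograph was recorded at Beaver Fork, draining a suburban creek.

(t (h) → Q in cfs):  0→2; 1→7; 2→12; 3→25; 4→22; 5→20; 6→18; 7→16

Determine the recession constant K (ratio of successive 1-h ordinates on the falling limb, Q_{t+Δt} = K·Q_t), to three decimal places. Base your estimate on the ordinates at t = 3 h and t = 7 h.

K ≈ 0.894

Using the recession-limb readings at t = 3 h and t = 7 h: Q falls from 25 to 16 cfs over 4 intervals.
K = (Q₂/Q₁)^(1/4) = (16/25)^(1/4) = 0.894.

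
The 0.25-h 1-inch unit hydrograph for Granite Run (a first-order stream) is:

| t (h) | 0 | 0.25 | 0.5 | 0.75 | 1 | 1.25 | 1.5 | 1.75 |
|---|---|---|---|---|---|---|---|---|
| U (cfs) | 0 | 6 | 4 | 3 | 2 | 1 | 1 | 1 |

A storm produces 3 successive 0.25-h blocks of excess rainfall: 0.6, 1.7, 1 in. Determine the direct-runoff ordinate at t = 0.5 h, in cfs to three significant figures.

Q ≈ 12.6 cfs

By discrete convolution, Q_j = Σ (P_i / 1 in) · U_{j−i}.
At t = 0.5 h (j=2): Q = (0.6/1)·4 + (1.7/1)·6 + (1/1)·0 = 12.6 cfs.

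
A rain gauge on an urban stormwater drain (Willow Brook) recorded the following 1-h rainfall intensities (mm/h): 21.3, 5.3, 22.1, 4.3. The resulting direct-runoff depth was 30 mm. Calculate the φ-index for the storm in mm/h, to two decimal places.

φ ≈ 6.70 mm/h

Only the 2 blocks with intensity above φ contribute runoff: 21.3, 22.1 mm/h.
Σ(I−φ)·Δt = d  ⇒  (21.3+22.1 − 2φ)·1 = 30
φ = (43.40 − 30/1) / 2 = 6.70 mm/h.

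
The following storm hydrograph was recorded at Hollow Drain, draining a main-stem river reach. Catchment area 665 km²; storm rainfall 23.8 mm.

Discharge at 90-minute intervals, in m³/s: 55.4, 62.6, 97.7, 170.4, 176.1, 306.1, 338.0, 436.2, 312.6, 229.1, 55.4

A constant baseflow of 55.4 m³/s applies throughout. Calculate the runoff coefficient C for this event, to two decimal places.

C ≈ 0.56

ΣQ_DR = 1630 m³/s; V = ΣQ_DR·Δt = 8.803 × 10^6 m³.
Runoff depth d = V / A = 13.24 mm.
C = d / P = 13.24 / 23.8 = 0.56.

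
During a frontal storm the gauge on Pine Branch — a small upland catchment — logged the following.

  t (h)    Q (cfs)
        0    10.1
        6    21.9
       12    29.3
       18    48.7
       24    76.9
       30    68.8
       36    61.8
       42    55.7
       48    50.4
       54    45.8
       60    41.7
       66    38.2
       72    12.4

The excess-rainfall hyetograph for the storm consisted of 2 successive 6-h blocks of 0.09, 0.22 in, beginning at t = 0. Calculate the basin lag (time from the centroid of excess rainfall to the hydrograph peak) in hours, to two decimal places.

Centroid of excess rainfall: t_c = Σ P_i·t̄_i / ΣP_i = 7.2581 h (block centres at 3, 9 h).
Hydrograph peak occurs at t = 24 h, so basin lag t_L = 24 − 7.2581 = 16.74 h.

t_L ≈ 16.74 h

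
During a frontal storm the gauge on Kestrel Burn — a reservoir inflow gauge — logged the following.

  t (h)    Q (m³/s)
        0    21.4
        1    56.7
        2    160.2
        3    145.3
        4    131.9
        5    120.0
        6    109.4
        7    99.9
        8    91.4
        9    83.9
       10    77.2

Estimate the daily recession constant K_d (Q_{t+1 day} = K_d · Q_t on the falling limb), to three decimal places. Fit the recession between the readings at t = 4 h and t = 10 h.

Between t = 4 h and t = 10 h the flow falls from 131.9 to 77.2 m³/s over 6×1 h = 6 h.
Per-interval ratio K = (77.2/131.9)^(1/6) = 0.9146; K_d = K^(24/1) = 0.117.

K_d ≈ 0.117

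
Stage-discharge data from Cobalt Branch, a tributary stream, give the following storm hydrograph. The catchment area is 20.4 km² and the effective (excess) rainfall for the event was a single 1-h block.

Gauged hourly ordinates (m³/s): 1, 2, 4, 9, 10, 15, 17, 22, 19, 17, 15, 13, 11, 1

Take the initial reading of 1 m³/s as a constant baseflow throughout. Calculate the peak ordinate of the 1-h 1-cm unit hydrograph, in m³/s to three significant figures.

U_p ≈ 8.38 m³/s

Direct runoff: 0.0, 1.0, 3.0, 8.0, 9.0, 14.0, 16.0, 21.0, 18.0, 16.0, 14.0, 12.0, 10.0, 0.0 m³/s; ΣQ_DR = 142.0 m³/s, peak = 21.0 m³/s.
Runoff depth d = ΣQ_DR·Δt / A = 142.0 × 3600 / (20.4 km²) = 25.06 mm.
The 1-cm UH is the DRH scaled by (10 mm)/d, so U_p = 21.0 × 10/25.06 = 8.38 m³/s.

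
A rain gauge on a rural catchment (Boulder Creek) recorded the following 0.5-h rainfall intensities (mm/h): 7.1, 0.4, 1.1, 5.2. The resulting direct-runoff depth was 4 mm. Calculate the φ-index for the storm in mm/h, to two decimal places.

φ ≈ 2.15 mm/h

Only the 2 blocks with intensity above φ contribute runoff: 7.1, 5.2 mm/h.
Σ(I−φ)·Δt = d  ⇒  (7.1+5.2 − 2φ)·0.5 = 4
φ = (12.30 − 4/0.5) / 2 = 2.15 mm/h.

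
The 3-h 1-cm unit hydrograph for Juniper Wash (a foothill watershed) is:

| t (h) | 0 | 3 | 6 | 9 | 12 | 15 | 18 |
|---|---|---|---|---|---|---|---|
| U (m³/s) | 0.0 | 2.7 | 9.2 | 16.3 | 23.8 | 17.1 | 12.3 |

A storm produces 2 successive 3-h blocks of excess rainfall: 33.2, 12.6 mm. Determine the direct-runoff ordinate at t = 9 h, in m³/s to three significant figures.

Q ≈ 65.7 m³/s

By discrete convolution, Q_j = Σ (P_i / 10 mm) · U_{j−i}.
At t = 9 h (j=3): Q = (33.2/10)·16.3 + (12.6/10)·9.2 = 65.7 m³/s.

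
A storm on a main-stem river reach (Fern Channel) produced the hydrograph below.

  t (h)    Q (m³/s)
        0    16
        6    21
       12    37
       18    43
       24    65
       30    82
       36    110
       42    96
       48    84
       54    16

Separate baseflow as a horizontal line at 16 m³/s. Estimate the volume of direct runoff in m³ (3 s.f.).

Direct-runoff ordinates (Q − Q_b): 0.0, 5.0, 21.0, 27.0, 49.0, 66.0, 94.0, 80.0, 68.0, 0.0 m³/s.
ΣQ_DR = 410.0 m³/s.
With Δt = 6 h = 21600 s, V = ΣQ_DR · Δt = 410.0 × 21600 = 8.86 × 10^6 m³.

V ≈ 8.86 × 10^6 m³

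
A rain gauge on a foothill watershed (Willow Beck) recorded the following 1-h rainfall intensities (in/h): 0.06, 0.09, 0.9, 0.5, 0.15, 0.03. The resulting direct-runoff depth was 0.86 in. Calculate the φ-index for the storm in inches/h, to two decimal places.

Only the 2 blocks with intensity above φ contribute runoff: 0.9, 0.5 in/h.
Σ(I−φ)·Δt = d  ⇒  (0.9+0.5 − 2φ)·1 = 0.86
φ = (1.400 − 0.86/1) / 2 = 0.27 in/h.

φ ≈ 0.27 in/h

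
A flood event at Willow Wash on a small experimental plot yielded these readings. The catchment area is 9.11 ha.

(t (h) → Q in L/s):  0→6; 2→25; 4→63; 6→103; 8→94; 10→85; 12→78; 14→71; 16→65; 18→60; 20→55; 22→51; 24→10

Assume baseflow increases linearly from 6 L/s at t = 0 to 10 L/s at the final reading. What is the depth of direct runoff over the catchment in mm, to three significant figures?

Direct runoff: 0.00, 18.67, 56.33, 96.00, 86.67, 77.33, 70.00, 62.67, 56.33, 51.00, 45.67, 41.33, 0.00 L/s; ΣQ_DR = 662.0 L/s.
V = ΣQ_DR · Δt = 662.0 × 7200 s = 4.766 × 10^6 L.
Over A = 9.11 ha, depth = V / A = 52.3 mm.

d ≈ 52.3 mm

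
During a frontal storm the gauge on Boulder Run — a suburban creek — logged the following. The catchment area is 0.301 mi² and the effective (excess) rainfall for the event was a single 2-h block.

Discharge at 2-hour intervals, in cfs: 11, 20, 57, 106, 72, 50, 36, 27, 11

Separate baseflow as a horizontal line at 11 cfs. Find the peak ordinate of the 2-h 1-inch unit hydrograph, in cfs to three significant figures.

Direct runoff: 0.0, 9.0, 46.0, 95.0, 61.0, 39.0, 25.0, 16.0, 0.0 cfs; ΣQ_DR = 291.0 cfs, peak = 95.0 cfs.
Runoff depth d = ΣQ_DR·Δt / A = 291.0 × 7200 / (0.301 mi²) = 2.996 in.
The 1-inch UH is the DRH scaled by (1 in)/d, so U_p = 95.0 × 1/2.996 = 31.7 cfs.

U_p ≈ 31.7 cfs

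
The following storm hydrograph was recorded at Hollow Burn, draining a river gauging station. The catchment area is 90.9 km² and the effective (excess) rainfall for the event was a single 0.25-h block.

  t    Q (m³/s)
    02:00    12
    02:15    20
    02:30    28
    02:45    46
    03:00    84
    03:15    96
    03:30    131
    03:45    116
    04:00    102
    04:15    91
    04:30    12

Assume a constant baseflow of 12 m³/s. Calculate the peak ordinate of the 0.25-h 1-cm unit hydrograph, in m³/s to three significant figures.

U_p ≈ 198 m³/s

Direct runoff: 0.0, 8.0, 16.0, 34.0, 72.0, 84.0, 119.0, 104.0, 90.0, 79.0, 0.0 m³/s; ΣQ_DR = 606.0 m³/s, peak = 119.0 m³/s.
Runoff depth d = ΣQ_DR·Δt / A = 606.0 × 900 / (90.9 km²) = 6.000 mm.
The 1-cm UH is the DRH scaled by (10 mm)/d, so U_p = 119.0 × 10/6.000 = 198 m³/s.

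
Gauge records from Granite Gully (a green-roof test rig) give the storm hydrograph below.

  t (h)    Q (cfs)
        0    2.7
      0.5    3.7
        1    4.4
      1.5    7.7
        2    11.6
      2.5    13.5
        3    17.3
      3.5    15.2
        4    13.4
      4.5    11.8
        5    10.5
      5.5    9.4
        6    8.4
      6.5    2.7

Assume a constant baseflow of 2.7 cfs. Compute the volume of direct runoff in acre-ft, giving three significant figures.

Direct-runoff ordinates (Q − Q_b): 0.0, 1.0, 1.7, 5.0, 8.9, 10.8, 14.6, 12.5, 10.7, 9.1, 7.8, 6.7, 5.7, 0.0 cfs.
ΣQ_DR = 94.50 cfs.
With Δt = 0.5 h = 1800 s, V = ΣQ_DR · Δt = 94.50 × 1800 = 1.70 × 10^5 ft³ = 3.90 acre-ft.

V ≈ 3.90 acre-ft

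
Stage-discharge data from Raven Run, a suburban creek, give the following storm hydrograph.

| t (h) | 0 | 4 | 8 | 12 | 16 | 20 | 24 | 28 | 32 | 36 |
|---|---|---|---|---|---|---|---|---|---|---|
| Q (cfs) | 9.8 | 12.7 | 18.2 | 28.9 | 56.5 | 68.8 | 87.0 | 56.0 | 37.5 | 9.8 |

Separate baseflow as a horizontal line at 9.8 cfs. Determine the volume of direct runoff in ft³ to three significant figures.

Direct-runoff ordinates (Q − Q_b): 0.0, 2.9, 8.4, 19.1, 46.7, 59.0, 77.2, 46.2, 27.7, 0.0 cfs.
ΣQ_DR = 287.2 cfs.
With Δt = 4 h = 14400 s, V = ΣQ_DR · Δt = 287.2 × 14400 = 4.14 × 10^6 ft³.

V ≈ 4.14 × 10^6 ft³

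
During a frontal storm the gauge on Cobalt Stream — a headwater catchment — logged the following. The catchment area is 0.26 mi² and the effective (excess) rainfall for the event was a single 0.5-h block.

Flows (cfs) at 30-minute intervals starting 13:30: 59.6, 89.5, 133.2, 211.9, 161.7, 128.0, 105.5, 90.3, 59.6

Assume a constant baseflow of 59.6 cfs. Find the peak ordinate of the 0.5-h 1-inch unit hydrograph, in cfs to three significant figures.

U_p ≈ 102 cfs

Direct runoff: 0.0, 29.9, 73.6, 152.3, 102.1, 68.4, 45.9, 30.7, 0.0 cfs; ΣQ_DR = 502.9 cfs, peak = 152.3 cfs.
Runoff depth d = ΣQ_DR·Δt / A = 502.9 × 1800 / (0.26 mi²) = 1.499 in.
The 1-inch UH is the DRH scaled by (1 in)/d, so U_p = 152.3 × 1/1.499 = 102 cfs.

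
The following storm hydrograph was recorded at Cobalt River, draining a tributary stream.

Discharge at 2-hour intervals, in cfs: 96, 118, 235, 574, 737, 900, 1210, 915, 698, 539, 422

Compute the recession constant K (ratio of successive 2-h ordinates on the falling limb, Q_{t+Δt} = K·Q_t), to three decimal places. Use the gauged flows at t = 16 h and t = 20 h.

K ≈ 0.778

Using the recession-limb readings at t = 16 h and t = 20 h: Q falls from 698 to 422 cfs over 2 intervals.
K = (Q₂/Q₁)^(1/2) = (422/698)^(1/2) = 0.778.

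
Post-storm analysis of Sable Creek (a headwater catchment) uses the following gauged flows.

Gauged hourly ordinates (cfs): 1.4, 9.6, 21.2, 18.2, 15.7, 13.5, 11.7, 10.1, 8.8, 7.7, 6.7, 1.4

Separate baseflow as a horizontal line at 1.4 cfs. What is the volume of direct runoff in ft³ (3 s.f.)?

V ≈ 3.93 × 10^5 ft³

Direct-runoff ordinates (Q − Q_b): 0.0, 8.2, 19.8, 16.8, 14.3, 12.1, 10.3, 8.7, 7.4, 6.3, 5.3, 0.0 cfs.
ΣQ_DR = 109.2 cfs.
With Δt = 1 h = 3600 s, V = ΣQ_DR · Δt = 109.2 × 3600 = 3.93 × 10^5 ft³.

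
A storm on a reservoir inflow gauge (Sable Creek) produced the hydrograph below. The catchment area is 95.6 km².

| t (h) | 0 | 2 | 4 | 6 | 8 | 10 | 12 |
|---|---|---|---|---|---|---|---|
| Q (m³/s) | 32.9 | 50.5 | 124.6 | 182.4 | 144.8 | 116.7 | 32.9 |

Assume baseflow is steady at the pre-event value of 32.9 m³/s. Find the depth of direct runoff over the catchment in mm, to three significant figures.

d ≈ 34.2 mm

Direct runoff: 0.0, 17.6, 91.7, 149.5, 111.9, 83.8, 0.0 m³/s; ΣQ_DR = 454.5 m³/s.
V = ΣQ_DR · Δt = 454.5 × 7200 s = 3.272 × 10^6 m³.
Over A = 95.6 km², depth = V / A = 34.2 mm.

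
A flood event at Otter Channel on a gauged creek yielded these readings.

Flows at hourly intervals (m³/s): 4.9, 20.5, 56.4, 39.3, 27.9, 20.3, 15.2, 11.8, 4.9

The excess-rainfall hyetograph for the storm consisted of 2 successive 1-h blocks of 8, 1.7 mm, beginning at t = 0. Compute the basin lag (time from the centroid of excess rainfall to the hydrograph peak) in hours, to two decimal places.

t_L ≈ 1.32 h

Centroid of excess rainfall: t_c = Σ P_i·t̄_i / ΣP_i = 0.6753 h (block centres at 0.5, 1.5 h).
Hydrograph peak occurs at t = 2 h, so basin lag t_L = 2 − 0.6753 = 1.32 h.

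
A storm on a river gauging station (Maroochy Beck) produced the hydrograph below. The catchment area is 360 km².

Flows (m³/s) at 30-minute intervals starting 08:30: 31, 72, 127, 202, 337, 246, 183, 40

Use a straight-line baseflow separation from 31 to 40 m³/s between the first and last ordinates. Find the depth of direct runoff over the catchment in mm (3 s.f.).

d ≈ 4.77 mm

Direct runoff: 0.00, 39.71, 93.43, 167.14, 300.86, 208.57, 144.29, 0.00 m³/s; ΣQ_DR = 954.0 m³/s.
V = ΣQ_DR · Δt = 954.0 × 1800 s = 1.717 × 10^6 m³.
Over A = 360 km², depth = V / A = 4.77 mm.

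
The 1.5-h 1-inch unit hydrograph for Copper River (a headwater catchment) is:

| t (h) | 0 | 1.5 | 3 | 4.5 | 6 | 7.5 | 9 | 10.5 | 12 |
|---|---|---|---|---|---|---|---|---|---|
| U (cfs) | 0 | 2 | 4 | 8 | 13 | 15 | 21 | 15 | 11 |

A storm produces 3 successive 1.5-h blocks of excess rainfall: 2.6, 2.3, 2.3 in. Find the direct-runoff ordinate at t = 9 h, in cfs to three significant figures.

By discrete convolution, Q_j = Σ (P_i / 1 in) · U_{j−i}.
At t = 9 h (j=6): Q = (2.6/1)·21 + (2.3/1)·15 + (2.3/1)·13 = 119 cfs.

Q ≈ 119 cfs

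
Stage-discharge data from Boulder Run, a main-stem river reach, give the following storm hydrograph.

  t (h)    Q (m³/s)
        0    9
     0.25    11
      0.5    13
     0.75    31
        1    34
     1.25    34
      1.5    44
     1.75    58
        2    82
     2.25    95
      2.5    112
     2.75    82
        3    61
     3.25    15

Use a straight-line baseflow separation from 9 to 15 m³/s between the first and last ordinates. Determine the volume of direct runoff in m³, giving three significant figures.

V ≈ 4.62 × 10^5 m³

Direct-runoff ordinates (Q − Q_b): 0.00, 1.54, 3.08, 20.62, 23.15, 22.69, 32.23, 45.77, 69.31, 81.85, 98.38, 67.92, 46.46, 0.00 m³/s.
ΣQ_DR = 513.0 m³/s.
With Δt = 0.25 h = 900 s, V = ΣQ_DR · Δt = 513.0 × 900 = 4.62 × 10^5 m³.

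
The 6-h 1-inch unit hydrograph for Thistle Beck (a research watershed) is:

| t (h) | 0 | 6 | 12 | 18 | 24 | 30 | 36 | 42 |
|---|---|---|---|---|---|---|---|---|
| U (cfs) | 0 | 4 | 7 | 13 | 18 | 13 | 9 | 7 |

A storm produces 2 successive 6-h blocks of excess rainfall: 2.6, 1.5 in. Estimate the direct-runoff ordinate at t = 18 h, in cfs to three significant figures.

By discrete convolution, Q_j = Σ (P_i / 1 in) · U_{j−i}.
At t = 18 h (j=3): Q = (2.6/1)·13 + (1.5/1)·7 = 44.3 cfs.

Q ≈ 44.3 cfs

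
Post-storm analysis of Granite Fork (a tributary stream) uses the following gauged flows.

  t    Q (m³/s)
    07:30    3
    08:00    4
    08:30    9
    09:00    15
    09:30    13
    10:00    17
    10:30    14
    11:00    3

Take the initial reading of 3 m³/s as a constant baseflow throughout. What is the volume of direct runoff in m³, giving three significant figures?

Direct-runoff ordinates (Q − Q_b): 0.0, 1.0, 6.0, 12.0, 10.0, 14.0, 11.0, 0.0 m³/s.
ΣQ_DR = 54.00 m³/s.
With Δt = 0.5 h = 1800 s, V = ΣQ_DR · Δt = 54.00 × 1800 = 97200 m³.

V ≈ 97200 m³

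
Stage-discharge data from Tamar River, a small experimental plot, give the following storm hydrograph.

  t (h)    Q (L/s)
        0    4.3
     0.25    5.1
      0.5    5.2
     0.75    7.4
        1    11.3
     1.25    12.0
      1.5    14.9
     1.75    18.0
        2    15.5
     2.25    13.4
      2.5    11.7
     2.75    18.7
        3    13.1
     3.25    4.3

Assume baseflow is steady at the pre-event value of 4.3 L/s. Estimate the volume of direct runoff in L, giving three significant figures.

Direct-runoff ordinates (Q − Q_b): 0.0, 0.8, 0.9, 3.1, 7.0, 7.7, 10.6, 13.7, 11.2, 9.1, 7.4, 14.4, 8.8, 0.0 L/s.
ΣQ_DR = 94.70 L/s.
With Δt = 0.25 h = 900 s, V = ΣQ_DR · Δt = 94.70 × 900 = 85200 L.

V ≈ 85200 L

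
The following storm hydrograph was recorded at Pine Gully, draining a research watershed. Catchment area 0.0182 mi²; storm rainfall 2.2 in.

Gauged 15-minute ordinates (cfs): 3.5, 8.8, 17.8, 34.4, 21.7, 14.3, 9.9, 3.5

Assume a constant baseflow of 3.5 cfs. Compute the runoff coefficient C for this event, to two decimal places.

C ≈ 0.83

ΣQ_DR = 85.90 cfs; V = ΣQ_DR·Δt = 77310 ft³.
Runoff depth d = V / A = 1.828 in.
C = d / P = 1.828 / 2.2 = 0.83.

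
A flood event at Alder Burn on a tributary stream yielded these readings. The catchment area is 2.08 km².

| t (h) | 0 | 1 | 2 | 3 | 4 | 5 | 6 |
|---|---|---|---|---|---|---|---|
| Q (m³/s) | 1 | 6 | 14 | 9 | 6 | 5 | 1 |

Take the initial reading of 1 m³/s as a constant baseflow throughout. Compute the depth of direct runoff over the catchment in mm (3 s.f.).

Direct runoff: 0.0, 5.0, 13.0, 8.0, 5.0, 4.0, 0.0 m³/s; ΣQ_DR = 35.00 m³/s.
V = ΣQ_DR · Δt = 35.00 × 3600 s = 1.260 × 10^5 m³.
Over A = 2.08 km², depth = V / A = 60.6 mm.

d ≈ 60.6 mm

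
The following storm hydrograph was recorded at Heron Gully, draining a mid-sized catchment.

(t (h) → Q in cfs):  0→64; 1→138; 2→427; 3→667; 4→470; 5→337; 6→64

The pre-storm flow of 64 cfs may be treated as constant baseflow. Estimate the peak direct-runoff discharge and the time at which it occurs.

Q_p = 603.0 cfs at t = 3 h

Subtracting baseflow gives direct-runoff ordinates: 0.0, 74.0, 363.0, 603.0, 406.0, 273.0, 0.0 cfs.
The maximum is 603.0 cfs, occurring at the reading for t = 3 h.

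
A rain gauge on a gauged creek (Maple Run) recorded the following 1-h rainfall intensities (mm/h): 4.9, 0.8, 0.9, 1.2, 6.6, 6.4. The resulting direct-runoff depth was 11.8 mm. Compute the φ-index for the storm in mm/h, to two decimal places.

Only the 3 blocks with intensity above φ contribute runoff: 4.9, 6.6, 6.4 mm/h.
Σ(I−φ)·Δt = d  ⇒  (4.9+6.6+6.4 − 3φ)·1 = 11.8
φ = (17.90 − 11.8/1) / 3 = 2.03 mm/h.

φ ≈ 2.03 mm/h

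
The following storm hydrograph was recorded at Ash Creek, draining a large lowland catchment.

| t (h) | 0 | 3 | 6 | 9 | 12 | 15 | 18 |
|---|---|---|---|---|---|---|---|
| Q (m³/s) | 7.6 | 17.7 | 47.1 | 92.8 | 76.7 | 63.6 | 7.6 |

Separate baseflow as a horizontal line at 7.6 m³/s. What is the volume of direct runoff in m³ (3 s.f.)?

Direct-runoff ordinates (Q − Q_b): 0.0, 10.1, 39.5, 85.2, 69.1, 56.0, 0.0 m³/s.
ΣQ_DR = 259.9 m³/s.
With Δt = 3 h = 10800 s, V = ΣQ_DR · Δt = 259.9 × 10800 = 2.81 × 10^6 m³.

V ≈ 2.81 × 10^6 m³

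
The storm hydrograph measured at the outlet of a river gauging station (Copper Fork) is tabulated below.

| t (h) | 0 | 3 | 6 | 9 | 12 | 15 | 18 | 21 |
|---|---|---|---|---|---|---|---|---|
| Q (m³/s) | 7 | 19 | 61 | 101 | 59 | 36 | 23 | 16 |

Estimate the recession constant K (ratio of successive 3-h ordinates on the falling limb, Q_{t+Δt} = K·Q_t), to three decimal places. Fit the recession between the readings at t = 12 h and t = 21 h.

K ≈ 0.647

Using the recession-limb readings at t = 12 h and t = 21 h: Q falls from 59 to 16 m³/s over 3 intervals.
K = (Q₂/Q₁)^(1/3) = (16/59)^(1/3) = 0.647.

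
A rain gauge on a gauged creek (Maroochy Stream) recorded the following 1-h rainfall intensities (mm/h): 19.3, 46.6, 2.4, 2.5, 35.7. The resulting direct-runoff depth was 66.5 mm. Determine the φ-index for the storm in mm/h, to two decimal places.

Only the 3 blocks with intensity above φ contribute runoff: 19.3, 46.6, 35.7 mm/h.
Σ(I−φ)·Δt = d  ⇒  (19.3+46.6+35.7 − 3φ)·1 = 66.5
φ = (101.6 − 66.5/1) / 3 = 11.70 mm/h.

φ ≈ 11.70 mm/h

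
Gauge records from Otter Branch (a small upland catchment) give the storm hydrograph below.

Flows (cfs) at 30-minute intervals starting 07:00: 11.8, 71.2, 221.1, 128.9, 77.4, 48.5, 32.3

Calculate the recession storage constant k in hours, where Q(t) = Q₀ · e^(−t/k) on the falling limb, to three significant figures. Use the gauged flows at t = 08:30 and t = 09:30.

On the falling limb, Q drops from 128.9 to 48.5 cfs between t = 08:30 and t = 09:30 (Δt = 1 h).
k = −Δt / ln(Q₂/Q₁) = −1 / ln(48.5/128.9) = 1.02 h.

k ≈ 1.02 h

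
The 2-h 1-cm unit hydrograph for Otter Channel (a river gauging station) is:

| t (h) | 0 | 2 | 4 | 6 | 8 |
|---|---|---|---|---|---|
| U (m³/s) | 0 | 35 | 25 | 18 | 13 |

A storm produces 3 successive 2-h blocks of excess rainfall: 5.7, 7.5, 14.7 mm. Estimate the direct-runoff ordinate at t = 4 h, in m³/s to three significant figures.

Q ≈ 40.5 m³/s

By discrete convolution, Q_j = Σ (P_i / 10 mm) · U_{j−i}.
At t = 4 h (j=2): Q = (5.7/10)·25 + (7.5/10)·35 + (14.7/10)·0 = 40.5 m³/s.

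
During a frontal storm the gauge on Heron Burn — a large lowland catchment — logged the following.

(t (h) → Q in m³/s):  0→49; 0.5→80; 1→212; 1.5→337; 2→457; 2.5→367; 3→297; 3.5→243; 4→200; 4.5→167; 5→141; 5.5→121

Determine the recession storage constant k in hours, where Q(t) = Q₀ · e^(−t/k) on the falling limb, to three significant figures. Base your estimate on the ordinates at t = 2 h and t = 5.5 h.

k ≈ 2.63 h

On the falling limb, Q drops from 457 to 121 m³/s between t = 2 h and t = 5.5 h (Δt = 3.5 h).
k = −Δt / ln(Q₂/Q₁) = −3.5 / ln(121/457) = 2.63 h.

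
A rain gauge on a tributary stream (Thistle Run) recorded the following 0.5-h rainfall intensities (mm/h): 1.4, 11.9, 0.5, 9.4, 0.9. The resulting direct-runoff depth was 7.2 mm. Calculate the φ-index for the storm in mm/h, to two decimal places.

φ ≈ 3.45 mm/h

Only the 2 blocks with intensity above φ contribute runoff: 11.9, 9.4 mm/h.
Σ(I−φ)·Δt = d  ⇒  (11.9+9.4 − 2φ)·0.5 = 7.2
φ = (21.30 − 7.2/0.5) / 2 = 3.45 mm/h.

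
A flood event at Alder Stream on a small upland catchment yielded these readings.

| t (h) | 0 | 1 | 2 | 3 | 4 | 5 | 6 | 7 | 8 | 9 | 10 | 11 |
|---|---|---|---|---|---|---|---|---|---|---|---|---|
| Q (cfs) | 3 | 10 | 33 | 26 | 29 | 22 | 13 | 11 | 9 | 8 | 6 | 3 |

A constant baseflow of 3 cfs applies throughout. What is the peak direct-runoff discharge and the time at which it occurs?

Q_p = 30.0 cfs at t = 2 h

Subtracting baseflow gives direct-runoff ordinates: 0.0, 7.0, 30.0, 23.0, 26.0, 19.0, 10.0, 8.0, 6.0, 5.0, 3.0, 0.0 cfs.
The maximum is 30.0 cfs, occurring at the reading for t = 2 h.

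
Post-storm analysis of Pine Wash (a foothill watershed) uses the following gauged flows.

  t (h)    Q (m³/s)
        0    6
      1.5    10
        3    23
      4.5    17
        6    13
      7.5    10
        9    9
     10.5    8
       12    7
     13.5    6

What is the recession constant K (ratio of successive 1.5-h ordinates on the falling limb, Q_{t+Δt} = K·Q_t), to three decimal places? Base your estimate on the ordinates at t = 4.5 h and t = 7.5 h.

K ≈ 0.767

Using the recession-limb readings at t = 4.5 h and t = 7.5 h: Q falls from 17 to 10 m³/s over 2 intervals.
K = (Q₂/Q₁)^(1/2) = (10/17)^(1/2) = 0.767.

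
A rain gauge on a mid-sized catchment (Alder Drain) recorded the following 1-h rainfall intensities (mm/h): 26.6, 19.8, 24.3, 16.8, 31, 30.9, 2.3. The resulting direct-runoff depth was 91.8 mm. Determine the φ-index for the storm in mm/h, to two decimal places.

φ ≈ 9.60 mm/h

Only the 6 blocks with intensity above φ contribute runoff: 26.6, 19.8, 24.3, 16.8, 31, 30.9 mm/h.
Σ(I−φ)·Δt = d  ⇒  (26.6+19.8+24.3+16.8+31+30.9 − 6φ)·1 = 91.8
φ = (149.4 − 91.8/1) / 6 = 9.60 mm/h.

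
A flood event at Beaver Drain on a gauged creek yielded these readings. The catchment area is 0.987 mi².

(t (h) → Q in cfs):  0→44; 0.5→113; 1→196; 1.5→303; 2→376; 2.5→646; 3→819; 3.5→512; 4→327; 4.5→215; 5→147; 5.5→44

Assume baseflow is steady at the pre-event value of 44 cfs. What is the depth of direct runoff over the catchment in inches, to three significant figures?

Direct runoff: 0.0, 69.0, 152.0, 259.0, 332.0, 602.0, 775.0, 468.0, 283.0, 171.0, 103.0, 0.0 cfs; ΣQ_DR = 3214 cfs.
V = ΣQ_DR · Δt = 3214 × 1800 s = 5.785 × 10^6 ft³.
Over A = 0.987 mi², depth = V / A = 2.52 in.

d ≈ 2.52 in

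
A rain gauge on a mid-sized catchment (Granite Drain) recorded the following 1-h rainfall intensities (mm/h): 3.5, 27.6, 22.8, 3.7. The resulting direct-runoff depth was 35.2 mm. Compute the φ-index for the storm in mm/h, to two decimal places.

φ ≈ 7.60 mm/h

Only the 2 blocks with intensity above φ contribute runoff: 27.6, 22.8 mm/h.
Σ(I−φ)·Δt = d  ⇒  (27.6+22.8 − 2φ)·1 = 35.2
φ = (50.40 − 35.2/1) / 2 = 7.60 mm/h.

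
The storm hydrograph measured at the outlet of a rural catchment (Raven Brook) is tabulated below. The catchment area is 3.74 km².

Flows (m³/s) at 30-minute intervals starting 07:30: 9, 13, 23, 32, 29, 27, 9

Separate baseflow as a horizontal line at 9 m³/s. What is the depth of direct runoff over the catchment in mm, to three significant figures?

Direct runoff: 0.0, 4.0, 14.0, 23.0, 20.0, 18.0, 0.0 m³/s; ΣQ_DR = 79.00 m³/s.
V = ΣQ_DR · Δt = 79.00 × 1800 s = 1.422 × 10^5 m³.
Over A = 3.74 km², depth = V / A = 38.0 mm.

d ≈ 38.0 mm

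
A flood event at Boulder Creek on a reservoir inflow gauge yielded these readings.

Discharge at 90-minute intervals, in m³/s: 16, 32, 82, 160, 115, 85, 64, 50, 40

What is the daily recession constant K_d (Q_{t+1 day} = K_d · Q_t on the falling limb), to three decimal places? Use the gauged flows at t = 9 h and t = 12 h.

Between t = 9 h and t = 12 h the flow falls from 64 to 40 m³/s over 2×1.5 h = 3 h.
Per-interval ratio K = (40/64)^(1/2) = 0.7906; K_d = K^(24/1.5) = 0.023.

K_d ≈ 0.023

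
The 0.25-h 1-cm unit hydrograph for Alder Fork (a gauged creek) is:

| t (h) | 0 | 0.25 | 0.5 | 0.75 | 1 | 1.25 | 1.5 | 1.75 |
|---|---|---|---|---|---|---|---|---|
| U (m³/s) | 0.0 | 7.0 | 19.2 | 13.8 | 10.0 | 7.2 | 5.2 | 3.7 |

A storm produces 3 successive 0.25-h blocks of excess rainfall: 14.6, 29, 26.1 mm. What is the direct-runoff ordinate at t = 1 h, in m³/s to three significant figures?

Q ≈ 105 m³/s

By discrete convolution, Q_j = Σ (P_i / 10 mm) · U_{j−i}.
At t = 1 h (j=4): Q = (14.6/10)·10.0 + (29/10)·13.8 + (26.1/10)·19.2 = 105 m³/s.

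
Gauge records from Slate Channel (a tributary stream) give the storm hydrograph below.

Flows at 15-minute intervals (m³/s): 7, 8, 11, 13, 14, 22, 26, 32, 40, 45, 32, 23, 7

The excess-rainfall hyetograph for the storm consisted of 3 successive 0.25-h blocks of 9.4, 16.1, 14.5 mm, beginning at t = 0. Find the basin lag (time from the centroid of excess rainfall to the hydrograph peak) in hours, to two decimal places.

Centroid of excess rainfall: t_c = Σ P_i·t̄_i / ΣP_i = 0.4069 h (block centres at 0.125, 0.375, 0.625 h).
Hydrograph peak occurs at t = 2.25 h, so basin lag t_L = 2.25 − 0.4069 = 1.84 h.

t_L ≈ 1.84 h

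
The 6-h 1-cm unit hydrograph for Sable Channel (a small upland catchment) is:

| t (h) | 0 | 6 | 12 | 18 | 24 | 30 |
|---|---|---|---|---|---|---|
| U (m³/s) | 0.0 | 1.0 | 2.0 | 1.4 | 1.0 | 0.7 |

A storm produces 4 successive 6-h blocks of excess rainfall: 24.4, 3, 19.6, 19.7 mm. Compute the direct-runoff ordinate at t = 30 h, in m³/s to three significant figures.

By discrete convolution, Q_j = Σ (P_i / 10 mm) · U_{j−i}.
At t = 30 h (j=5): Q = (24.4/10)·0.7 + (3/10)·1.0 + (19.6/10)·1.4 + (19.7/10)·2.0 = 8.69 m³/s.

Q ≈ 8.69 m³/s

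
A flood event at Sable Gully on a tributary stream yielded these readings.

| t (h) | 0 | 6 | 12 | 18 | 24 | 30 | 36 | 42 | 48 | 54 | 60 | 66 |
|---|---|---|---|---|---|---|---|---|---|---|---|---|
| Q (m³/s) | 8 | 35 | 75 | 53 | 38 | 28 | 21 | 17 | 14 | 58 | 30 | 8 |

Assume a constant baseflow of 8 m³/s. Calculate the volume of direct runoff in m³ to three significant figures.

V ≈ 6.24 × 10^6 m³

Direct-runoff ordinates (Q − Q_b): 0.0, 27.0, 67.0, 45.0, 30.0, 20.0, 13.0, 9.0, 6.0, 50.0, 22.0, 0.0 m³/s.
ΣQ_DR = 289.0 m³/s.
With Δt = 6 h = 21600 s, V = ΣQ_DR · Δt = 289.0 × 21600 = 6.24 × 10^6 m³.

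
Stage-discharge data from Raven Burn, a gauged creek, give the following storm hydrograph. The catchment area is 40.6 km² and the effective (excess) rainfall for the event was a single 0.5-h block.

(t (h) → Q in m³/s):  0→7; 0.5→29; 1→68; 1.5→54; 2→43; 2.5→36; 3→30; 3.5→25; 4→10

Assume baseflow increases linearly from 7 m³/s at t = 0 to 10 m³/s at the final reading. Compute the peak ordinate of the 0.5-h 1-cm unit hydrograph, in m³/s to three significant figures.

Direct runoff: 0.00, 21.62, 60.25, 45.88, 34.50, 27.12, 20.75, 15.38, 0.00 m³/s; ΣQ_DR = 225.5 m³/s, peak = 60.25 m³/s.
Runoff depth d = ΣQ_DR·Δt / A = 225.5 × 1800 / (40.6 km²) = 9.998 mm.
The 1-cm UH is the DRH scaled by (10 mm)/d, so U_p = 60.25 × 10/9.998 = 60.3 m³/s.

U_p ≈ 60.3 m³/s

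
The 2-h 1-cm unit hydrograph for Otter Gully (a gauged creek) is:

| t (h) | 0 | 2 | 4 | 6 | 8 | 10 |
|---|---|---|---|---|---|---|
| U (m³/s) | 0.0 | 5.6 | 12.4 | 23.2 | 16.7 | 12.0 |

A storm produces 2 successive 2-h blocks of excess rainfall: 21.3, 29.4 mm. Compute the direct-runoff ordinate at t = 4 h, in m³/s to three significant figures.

Q ≈ 42.9 m³/s

By discrete convolution, Q_j = Σ (P_i / 10 mm) · U_{j−i}.
At t = 4 h (j=2): Q = (21.3/10)·12.4 + (29.4/10)·5.6 = 42.9 m³/s.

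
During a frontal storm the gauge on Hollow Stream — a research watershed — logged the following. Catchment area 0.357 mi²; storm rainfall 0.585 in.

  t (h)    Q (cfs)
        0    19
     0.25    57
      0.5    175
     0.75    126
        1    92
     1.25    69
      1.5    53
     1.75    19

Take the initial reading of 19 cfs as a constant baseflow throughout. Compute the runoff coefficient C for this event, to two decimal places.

ΣQ_DR = 458.0 cfs; V = ΣQ_DR·Δt = 4.122 × 10^5 ft³.
Runoff depth d = V / A = 0.4970 in.
C = d / P = 0.4970 / 0.585 = 0.85.

C ≈ 0.85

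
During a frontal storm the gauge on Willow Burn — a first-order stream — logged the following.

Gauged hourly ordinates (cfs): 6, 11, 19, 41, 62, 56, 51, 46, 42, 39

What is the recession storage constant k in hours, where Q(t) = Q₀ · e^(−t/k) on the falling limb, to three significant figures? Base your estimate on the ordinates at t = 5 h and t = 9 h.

k ≈ 11.1 h

On the falling limb, Q drops from 56 to 39 cfs between t = 5 h and t = 9 h (Δt = 4 h).
k = −Δt / ln(Q₂/Q₁) = −4 / ln(39/56) = 11.1 h.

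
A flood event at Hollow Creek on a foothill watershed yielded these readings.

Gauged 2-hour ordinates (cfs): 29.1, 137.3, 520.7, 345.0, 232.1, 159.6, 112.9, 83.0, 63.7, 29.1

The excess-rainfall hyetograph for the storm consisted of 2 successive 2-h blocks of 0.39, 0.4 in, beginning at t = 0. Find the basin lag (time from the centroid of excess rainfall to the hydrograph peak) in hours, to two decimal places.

t_L ≈ 1.99 h

Centroid of excess rainfall: t_c = Σ P_i·t̄_i / ΣP_i = 2.0127 h (block centres at 1, 3 h).
Hydrograph peak occurs at t = 4 h, so basin lag t_L = 4 − 2.0127 = 1.99 h.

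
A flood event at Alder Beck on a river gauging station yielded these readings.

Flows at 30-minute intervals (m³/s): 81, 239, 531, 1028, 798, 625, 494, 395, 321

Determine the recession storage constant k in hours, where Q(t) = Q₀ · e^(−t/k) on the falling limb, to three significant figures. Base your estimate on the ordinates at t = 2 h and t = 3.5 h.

On the falling limb, Q drops from 798 to 395 m³/s between t = 2 h and t = 3.5 h (Δt = 1.5 h).
k = −Δt / ln(Q₂/Q₁) = −1.5 / ln(395/798) = 2.13 h.

k ≈ 2.13 h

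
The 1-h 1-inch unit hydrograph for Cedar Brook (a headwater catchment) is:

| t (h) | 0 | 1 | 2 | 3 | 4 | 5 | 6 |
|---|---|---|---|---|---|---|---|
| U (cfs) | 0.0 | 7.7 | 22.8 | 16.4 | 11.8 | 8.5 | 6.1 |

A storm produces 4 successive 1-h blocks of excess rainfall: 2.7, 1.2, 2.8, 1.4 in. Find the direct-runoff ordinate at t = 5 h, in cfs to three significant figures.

By discrete convolution, Q_j = Σ (P_i / 1 in) · U_{j−i}.
At t = 5 h (j=5): Q = (2.7/1)·8.5 + (1.2/1)·11.8 + (2.8/1)·16.4 + (1.4/1)·22.8 = 115 cfs.

Q ≈ 115 cfs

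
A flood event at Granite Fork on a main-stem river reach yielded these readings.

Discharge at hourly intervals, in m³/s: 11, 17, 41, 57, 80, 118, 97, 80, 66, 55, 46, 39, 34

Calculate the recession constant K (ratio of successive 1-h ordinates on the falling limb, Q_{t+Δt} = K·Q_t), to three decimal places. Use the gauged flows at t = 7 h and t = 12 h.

Using the recession-limb readings at t = 7 h and t = 12 h: Q falls from 80 to 34 m³/s over 5 intervals.
K = (Q₂/Q₁)^(1/5) = (34/80)^(1/5) = 0.843.

K ≈ 0.843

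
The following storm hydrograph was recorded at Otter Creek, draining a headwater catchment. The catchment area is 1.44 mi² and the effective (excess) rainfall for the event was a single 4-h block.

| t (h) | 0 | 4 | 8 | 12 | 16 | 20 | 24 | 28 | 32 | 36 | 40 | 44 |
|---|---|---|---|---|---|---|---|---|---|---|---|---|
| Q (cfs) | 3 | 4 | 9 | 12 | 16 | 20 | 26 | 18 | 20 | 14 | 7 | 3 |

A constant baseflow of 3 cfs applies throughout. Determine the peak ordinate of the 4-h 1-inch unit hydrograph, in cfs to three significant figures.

Direct runoff: 0.0, 1.0, 6.0, 9.0, 13.0, 17.0, 23.0, 15.0, 17.0, 11.0, 4.0, 0.0 cfs; ΣQ_DR = 116.0 cfs, peak = 23.0 cfs.
Runoff depth d = ΣQ_DR·Δt / A = 116.0 × 14400 / (1.44 mi²) = 0.4993 in.
The 1-inch UH is the DRH scaled by (1 in)/d, so U_p = 23.0 × 1/0.4993 = 46.1 cfs.

U_p ≈ 46.1 cfs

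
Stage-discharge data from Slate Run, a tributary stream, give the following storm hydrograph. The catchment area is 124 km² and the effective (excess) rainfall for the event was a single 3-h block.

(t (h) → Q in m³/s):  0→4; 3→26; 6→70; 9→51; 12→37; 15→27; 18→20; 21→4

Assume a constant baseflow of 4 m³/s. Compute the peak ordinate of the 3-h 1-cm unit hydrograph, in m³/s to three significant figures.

U_p ≈ 36.6 m³/s

Direct runoff: 0.0, 22.0, 66.0, 47.0, 33.0, 23.0, 16.0, 0.0 m³/s; ΣQ_DR = 207.0 m³/s, peak = 66.0 m³/s.
Runoff depth d = ΣQ_DR·Δt / A = 207.0 × 10800 / (124 km²) = 18.03 mm.
The 1-cm UH is the DRH scaled by (10 mm)/d, so U_p = 66.0 × 10/18.03 = 36.6 m³/s.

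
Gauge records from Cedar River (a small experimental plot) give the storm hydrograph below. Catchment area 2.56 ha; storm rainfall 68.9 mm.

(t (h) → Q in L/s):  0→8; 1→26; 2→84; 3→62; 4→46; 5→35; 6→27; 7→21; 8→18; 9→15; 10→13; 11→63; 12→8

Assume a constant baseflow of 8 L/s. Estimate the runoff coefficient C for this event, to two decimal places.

C ≈ 0.66

ΣQ_DR = 322.0 L/s; V = ΣQ_DR·Δt = 1.159 × 10^6 L.
Runoff depth d = V / A = 45.28 mm.
C = d / P = 45.28 / 68.9 = 0.66.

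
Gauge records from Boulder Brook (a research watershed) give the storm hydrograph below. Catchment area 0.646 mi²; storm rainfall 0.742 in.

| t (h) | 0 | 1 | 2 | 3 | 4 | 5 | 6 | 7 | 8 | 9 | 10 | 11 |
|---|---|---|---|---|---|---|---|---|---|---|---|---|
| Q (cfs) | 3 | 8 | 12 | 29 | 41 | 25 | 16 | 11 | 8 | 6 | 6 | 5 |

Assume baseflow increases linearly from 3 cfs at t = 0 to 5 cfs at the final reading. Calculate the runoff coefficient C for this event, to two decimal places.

C ≈ 0.39

ΣQ_DR = 122.0 cfs; V = ΣQ_DR·Δt = 4.392 × 10^5 ft³.
Runoff depth d = V / A = 0.2926 in.
C = d / P = 0.2926 / 0.742 = 0.39.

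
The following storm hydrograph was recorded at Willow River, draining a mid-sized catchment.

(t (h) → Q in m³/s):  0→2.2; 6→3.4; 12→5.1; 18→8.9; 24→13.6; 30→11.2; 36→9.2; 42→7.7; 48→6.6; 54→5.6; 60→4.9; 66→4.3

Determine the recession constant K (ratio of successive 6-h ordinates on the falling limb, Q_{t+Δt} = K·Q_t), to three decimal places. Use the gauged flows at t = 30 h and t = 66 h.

K ≈ 0.853

Using the recession-limb readings at t = 30 h and t = 66 h: Q falls from 11.2 to 4.3 m³/s over 6 intervals.
K = (Q₂/Q₁)^(1/6) = (4.3/11.2)^(1/6) = 0.853.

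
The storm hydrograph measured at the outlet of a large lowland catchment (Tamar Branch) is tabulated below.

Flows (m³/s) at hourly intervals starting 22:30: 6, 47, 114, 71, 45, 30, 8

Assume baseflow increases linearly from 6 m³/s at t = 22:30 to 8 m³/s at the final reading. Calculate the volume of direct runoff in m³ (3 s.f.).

V ≈ 9.79 × 10^5 m³

Direct-runoff ordinates (Q − Q_b): 0.00, 40.67, 107.33, 64.00, 37.67, 22.33, 0.00 m³/s.
ΣQ_DR = 272.0 m³/s.
With Δt = 1 h = 3600 s, V = ΣQ_DR · Δt = 272.0 × 3600 = 9.79 × 10^5 m³.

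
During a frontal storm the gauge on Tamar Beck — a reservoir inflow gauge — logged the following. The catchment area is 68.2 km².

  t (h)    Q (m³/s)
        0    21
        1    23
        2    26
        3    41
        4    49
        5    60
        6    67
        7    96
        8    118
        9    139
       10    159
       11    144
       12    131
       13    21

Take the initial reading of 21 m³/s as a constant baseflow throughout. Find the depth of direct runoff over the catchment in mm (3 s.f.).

d ≈ 42.3 mm

Direct runoff: 0.0, 2.0, 5.0, 20.0, 28.0, 39.0, 46.0, 75.0, 97.0, 118.0, 138.0, 123.0, 110.0, 0.0 m³/s; ΣQ_DR = 801.0 m³/s.
V = ΣQ_DR · Δt = 801.0 × 3600 s = 2.884 × 10^6 m³.
Over A = 68.2 km², depth = V / A = 42.3 mm.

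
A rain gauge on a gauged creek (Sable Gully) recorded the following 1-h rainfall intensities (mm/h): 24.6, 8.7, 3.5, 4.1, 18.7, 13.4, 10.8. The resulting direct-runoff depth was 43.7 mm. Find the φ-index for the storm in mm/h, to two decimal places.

φ ≈ 6.50 mm/h

Only the 5 blocks with intensity above φ contribute runoff: 24.6, 8.7, 18.7, 13.4, 10.8 mm/h.
Σ(I−φ)·Δt = d  ⇒  (24.6+8.7+18.7+13.4+10.8 − 5φ)·1 = 43.7
φ = (76.20 − 43.7/1) / 5 = 6.50 mm/h.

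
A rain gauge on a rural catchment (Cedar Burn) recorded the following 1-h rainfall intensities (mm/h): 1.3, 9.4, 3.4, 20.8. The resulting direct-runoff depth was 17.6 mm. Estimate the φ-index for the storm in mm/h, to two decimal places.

Only the 2 blocks with intensity above φ contribute runoff: 9.4, 20.8 mm/h.
Σ(I−φ)·Δt = d  ⇒  (9.4+20.8 − 2φ)·1 = 17.6
φ = (30.20 − 17.6/1) / 2 = 6.30 mm/h.

φ ≈ 6.30 mm/h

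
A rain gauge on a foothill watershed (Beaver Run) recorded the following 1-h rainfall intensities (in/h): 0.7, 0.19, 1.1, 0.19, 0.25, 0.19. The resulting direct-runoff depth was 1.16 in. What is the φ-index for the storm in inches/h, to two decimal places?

φ ≈ 0.32 in/h

Only the 2 blocks with intensity above φ contribute runoff: 0.7, 1.1 in/h.
Σ(I−φ)·Δt = d  ⇒  (0.7+1.1 − 2φ)·1 = 1.16
φ = (1.800 − 1.16/1) / 2 = 0.32 in/h.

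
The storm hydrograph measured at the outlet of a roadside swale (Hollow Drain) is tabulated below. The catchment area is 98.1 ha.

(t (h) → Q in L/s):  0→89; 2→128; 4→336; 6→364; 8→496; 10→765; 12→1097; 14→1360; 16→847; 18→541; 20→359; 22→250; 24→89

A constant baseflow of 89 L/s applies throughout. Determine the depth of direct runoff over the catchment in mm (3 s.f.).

Direct runoff: 0.0, 39.0, 247.0, 275.0, 407.0, 676.0, 1008.0, 1271.0, 758.0, 452.0, 270.0, 161.0, 0.0 L/s; ΣQ_DR = 5564 L/s.
V = ΣQ_DR · Δt = 5564 × 7200 s = 4.006 × 10^7 L.
Over A = 98.1 ha, depth = V / A = 40.8 mm.

d ≈ 40.8 mm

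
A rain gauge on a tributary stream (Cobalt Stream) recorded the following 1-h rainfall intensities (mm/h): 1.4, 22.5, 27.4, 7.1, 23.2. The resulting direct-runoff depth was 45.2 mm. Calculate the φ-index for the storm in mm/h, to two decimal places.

φ ≈ 9.30 mm/h

Only the 3 blocks with intensity above φ contribute runoff: 22.5, 27.4, 23.2 mm/h.
Σ(I−φ)·Δt = d  ⇒  (22.5+27.4+23.2 − 3φ)·1 = 45.2
φ = (73.10 − 45.2/1) / 3 = 9.30 mm/h.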